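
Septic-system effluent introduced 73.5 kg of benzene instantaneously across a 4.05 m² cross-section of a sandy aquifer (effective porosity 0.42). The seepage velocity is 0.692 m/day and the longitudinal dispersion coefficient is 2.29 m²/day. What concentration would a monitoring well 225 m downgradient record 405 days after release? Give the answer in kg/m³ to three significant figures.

For an instantaneous plane source, C(x,t) = M/(n_e·A·√(4πDt)) · exp(−(x−vt)²/(4Dt)), with n_e·A the pore (flow) area.
Plume center vt = 0.692 × 405 = 280.26 m, so the well at 225 m is 55.26 m upgradient of the peak.
√(4πDt) = 108.0 m, giving peak height M/(n_e·A·√(4πDt)) = 73.5/(0.42 × 4.05 × 108.0) = 0.4001 kg/m³.
(x−vt)²/(4Dt) = (-55.26)²/(4 × 2.29 × 405) = 0.8231; exp(−0.8231) = 0.4391.
C = 0.4001 × 0.4391 = 0.176 kg/m³.

0.176 kg/m³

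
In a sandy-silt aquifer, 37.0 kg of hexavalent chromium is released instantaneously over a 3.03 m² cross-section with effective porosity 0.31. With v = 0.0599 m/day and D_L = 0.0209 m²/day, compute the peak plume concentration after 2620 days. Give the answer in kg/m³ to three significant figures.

1.50 kg/m³

The peak of an instantaneous 1D plume sits at x = vt; there the Gaussian factor is 1 and C_max = M/(n_e·A·√(4πDt)), where n_e·A is the pore area the mass is dissolved in.
√(4πDt) = √(4π × 0.0209 × 2620) = 26.23 m, so C_max = 37.0/(0.31 × 3.03 × 26.23) = 1.50 kg/m³.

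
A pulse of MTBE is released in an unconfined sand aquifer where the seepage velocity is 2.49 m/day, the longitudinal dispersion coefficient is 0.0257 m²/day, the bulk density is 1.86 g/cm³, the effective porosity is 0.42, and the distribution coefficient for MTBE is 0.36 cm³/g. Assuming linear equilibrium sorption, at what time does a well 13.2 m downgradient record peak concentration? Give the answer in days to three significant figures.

13.7 days

Retardation factor R = 1 + ρ_b·K_d/n = 1 + 1.86 × 0.36/0.42 = 2.594.
Sorption retards both mechanisms: v_R = v/R = 0.9599 m/day, D_R = D/R = 0.009907 m²/day.
Peak time from v_R²t² + 2D_R t − x² = 0: t = (√(D_R² + v_R²x²) − D_R)/v_R².
√(D_R² + v_R²x²) = √(0.009907² + 0.9599² × 13.2²) = 12.67; v_R² = 0.9214.
t = (12.67 − 0.009907)/0.9214 = 13.7 days.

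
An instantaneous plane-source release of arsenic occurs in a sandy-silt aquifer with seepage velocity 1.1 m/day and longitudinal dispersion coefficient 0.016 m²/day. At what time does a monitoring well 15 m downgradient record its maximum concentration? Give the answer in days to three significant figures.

For the 1D instantaneous-source solution, setting ∂C/∂t = 0 at fixed x gives v²t² + 2Dt − x² = 0, so t = (√(D² + v²x²) − D)/v².
√(D² + v²x²) = √(0.016² + 1.1² × 15²) = 16.50; v² = 1.21.
t = (16.50 − 0.016)/1.21 = 13.6 days (vs. the pure-advection estimate x/v = 13.6 d).

13.6 days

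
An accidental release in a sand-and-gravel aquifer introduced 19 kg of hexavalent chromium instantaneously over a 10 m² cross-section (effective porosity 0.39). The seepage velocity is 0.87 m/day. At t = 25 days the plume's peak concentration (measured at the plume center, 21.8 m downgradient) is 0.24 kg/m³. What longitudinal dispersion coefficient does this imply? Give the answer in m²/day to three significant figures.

1.31 m²/day

At the plume center C_max = M/(n_e·A·√(4πDt)), so D = M²/(4πt·(n_e·A·C_max)²).
n_e·A·C_max = 0.39 × 10 × 0.24 = 0.9360 kg/m.
D = 19²/(4π × 25 × 0.9360²) = 1.31 m²/day.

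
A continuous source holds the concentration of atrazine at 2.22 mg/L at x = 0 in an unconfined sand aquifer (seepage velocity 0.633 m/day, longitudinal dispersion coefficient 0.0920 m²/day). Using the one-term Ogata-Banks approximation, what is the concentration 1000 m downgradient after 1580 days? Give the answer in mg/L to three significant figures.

1.12 mg/L

For a continuous step input, C/C₀ ≈ ½·erfc((x−vt)/(2√(Dt))).
vt = 0.633 × 1580 = 1000.14 m and 2√(Dt) = 2√(0.0920 × 1580) = 24.11 m.
Argument (x−vt)/(2√(Dt)) = (1000 − 1000.14)/24.11 = -0.005807; ½·erfc(-0.005807) = 0.5033.
C = 2.22 × 0.5033 = 1.12 mg/L.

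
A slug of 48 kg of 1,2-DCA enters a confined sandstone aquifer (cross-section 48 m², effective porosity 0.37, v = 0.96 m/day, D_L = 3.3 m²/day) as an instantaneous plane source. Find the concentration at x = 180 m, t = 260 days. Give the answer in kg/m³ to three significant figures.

For an instantaneous plane source, C(x,t) = M/(n_e·A·√(4πDt)) · exp(−(x−vt)²/(4Dt)), with n_e·A the pore (flow) area.
Plume center vt = 0.96 × 260 = 249.6 m, so the well at 180 m is 69.6 m upgradient of the peak.
√(4πDt) = 103.8 m, giving peak height M/(n_e·A·√(4πDt)) = 48/(0.37 × 48 × 103.8) = 0.02604 kg/m³.
(x−vt)²/(4Dt) = (-69.6)²/(4 × 3.3 × 260) = 1.411; exp(−1.411) = 0.2439.
C = 0.02604 × 0.2439 = 0.00635 kg/m³.

0.00635 kg/m³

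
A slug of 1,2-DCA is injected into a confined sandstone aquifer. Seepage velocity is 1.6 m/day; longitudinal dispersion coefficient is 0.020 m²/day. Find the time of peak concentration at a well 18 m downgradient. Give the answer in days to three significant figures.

11.2 days

For the 1D instantaneous-source solution, setting ∂C/∂t = 0 at fixed x gives v²t² + 2Dt − x² = 0, so t = (√(D² + v²x²) − D)/v².
√(D² + v²x²) = √(0.020² + 1.6² × 18²) = 28.80; v² = 2.56.
t = (28.80 − 0.020)/2.56 = 11.2 days (vs. the pure-advection estimate x/v = 11.2 d).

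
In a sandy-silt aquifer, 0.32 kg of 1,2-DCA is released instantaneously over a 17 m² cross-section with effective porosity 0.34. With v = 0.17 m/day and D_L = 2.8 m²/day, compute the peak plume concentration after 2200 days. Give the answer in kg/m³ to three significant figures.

0.000199 kg/m³

The peak of an instantaneous 1D plume sits at x = vt; there the Gaussian factor is 1 and C_max = M/(n_e·A·√(4πDt)), where n_e·A is the pore area the mass is dissolved in.
√(4πDt) = √(4π × 2.8 × 2200) = 278.2 m, so C_max = 0.32/(0.34 × 17 × 278.2) = 0.000199 kg/m³.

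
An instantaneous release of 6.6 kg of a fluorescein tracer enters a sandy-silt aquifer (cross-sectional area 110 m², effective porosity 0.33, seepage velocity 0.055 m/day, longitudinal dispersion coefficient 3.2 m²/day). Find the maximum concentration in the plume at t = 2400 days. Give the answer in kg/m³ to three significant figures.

0.000585 kg/m³

The peak of an instantaneous 1D plume sits at x = vt; there the Gaussian factor is 1 and C_max = M/(n_e·A·√(4πDt)), where n_e·A is the pore area the mass is dissolved in.
√(4πDt) = √(4π × 3.2 × 2400) = 310.7 m, so C_max = 6.6/(0.33 × 110 × 310.7) = 0.000585 kg/m³.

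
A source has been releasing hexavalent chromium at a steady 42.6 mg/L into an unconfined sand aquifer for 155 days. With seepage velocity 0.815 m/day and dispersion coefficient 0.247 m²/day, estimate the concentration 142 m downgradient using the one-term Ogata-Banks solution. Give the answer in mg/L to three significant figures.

1.56 mg/L

For a continuous step input, C/C₀ ≈ ½·erfc((x−vt)/(2√(Dt))).
vt = 0.815 × 155 = 126.325 m and 2√(Dt) = 2√(0.247 × 155) = 12.37 m.
Argument (x−vt)/(2√(Dt)) = (142 − 126.325)/12.37 = 1.267; ½·erfc(1.267) = 0.03658.
C = 42.6 × 0.03658 = 1.56 mg/L.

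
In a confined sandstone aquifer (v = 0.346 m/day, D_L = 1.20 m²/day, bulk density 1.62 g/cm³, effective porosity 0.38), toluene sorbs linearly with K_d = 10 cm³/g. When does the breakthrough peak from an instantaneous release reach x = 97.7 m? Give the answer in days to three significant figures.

Retardation factor R = 1 + ρ_b·K_d/n = 1 + 1.62 × 10/0.38 = 43.63.
Sorption retards both mechanisms: v_R = v/R = 0.007930 m/day, D_R = D/R = 0.02750 m²/day.
Peak time from v_R²t² + 2D_R t − x² = 0: t = (√(D_R² + v_R²x²) − D_R)/v_R².
√(D_R² + v_R²x²) = √(0.02750² + 0.007930² × 97.7²) = 0.7752; v_R² = 6.288e-05.
t = (0.7752 − 0.02750)/6.288e-05 = 11900 days.

11900 days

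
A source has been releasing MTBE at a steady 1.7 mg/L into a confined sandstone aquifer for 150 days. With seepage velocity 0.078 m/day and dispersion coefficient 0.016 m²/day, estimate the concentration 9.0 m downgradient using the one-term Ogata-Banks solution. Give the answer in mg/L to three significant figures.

For a continuous step input, C/C₀ ≈ ½·erfc((x−vt)/(2√(Dt))).
vt = 0.078 × 150 = 11.7 m and 2√(Dt) = 2√(0.016 × 150) = 3.098 m.
Argument (x−vt)/(2√(Dt)) = (9.0 − 11.7)/3.098 = -0.8715; ½·erfc(-0.8715) = 0.8911.
C = 1.7 × 0.8911 = 1.51 mg/L.

1.51 mg/L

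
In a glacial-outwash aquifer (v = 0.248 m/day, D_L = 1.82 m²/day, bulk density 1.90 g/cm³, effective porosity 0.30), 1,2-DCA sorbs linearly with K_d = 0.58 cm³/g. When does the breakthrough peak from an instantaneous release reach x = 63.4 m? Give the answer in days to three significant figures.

Retardation factor R = 1 + ρ_b·K_d/n = 1 + 1.90 × 0.58/0.30 = 4.673.
Sorption retards both mechanisms: v_R = v/R = 0.05307 m/day, D_R = D/R = 0.3895 m²/day.
Peak time from v_R²t² + 2D_R t − x² = 0: t = (√(D_R² + v_R²x²) − D_R)/v_R².
√(D_R² + v_R²x²) = √(0.3895² + 0.05307² × 63.4²) = 3.387; v_R² = 0.002816.
t = (3.387 − 0.3895)/0.002816 = 1060 days.

1060 days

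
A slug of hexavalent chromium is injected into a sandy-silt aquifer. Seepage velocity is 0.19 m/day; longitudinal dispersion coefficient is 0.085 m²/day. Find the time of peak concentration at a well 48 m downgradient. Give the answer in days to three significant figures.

For the 1D instantaneous-source solution, setting ∂C/∂t = 0 at fixed x gives v²t² + 2Dt − x² = 0, so t = (√(D² + v²x²) − D)/v².
√(D² + v²x²) = √(0.085² + 0.19² × 48²) = 9.120; v² = 0.0361.
t = (9.120 − 0.085)/0.0361 = 250 days (vs. the pure-advection estimate x/v = 253 d).

250 days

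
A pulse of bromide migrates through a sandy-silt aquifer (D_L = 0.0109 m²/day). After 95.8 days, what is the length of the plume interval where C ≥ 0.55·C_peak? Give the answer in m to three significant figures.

3.16 m

The plume is Gaussian with σ = √(2Dt) = √(2 × 0.0109 × 95.8) = 1.445 m.
C/C_peak = exp(−Δx²/(2σ²)) = 0.55 ⇒ Δx = σ·√(−2 ln 0.55) = 1.445 × 1.093 = 1.579 m.
Width = 2Δx = 3.16 m.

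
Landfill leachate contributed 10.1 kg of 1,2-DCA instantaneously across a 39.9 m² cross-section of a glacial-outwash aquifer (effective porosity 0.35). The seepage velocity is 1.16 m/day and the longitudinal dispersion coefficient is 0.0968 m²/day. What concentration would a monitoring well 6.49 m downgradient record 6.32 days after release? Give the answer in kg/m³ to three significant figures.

0.195 kg/m³

For an instantaneous plane source, C(x,t) = M/(n_e·A·√(4πDt)) · exp(−(x−vt)²/(4Dt)), with n_e·A the pore (flow) area.
Plume center vt = 1.16 × 6.32 = 7.3312 m, so the well at 6.49 m is 0.8412 m upgradient of the peak.
√(4πDt) = 2.773 m, giving peak height M/(n_e·A·√(4πDt)) = 10.1/(0.35 × 39.9 × 2.773) = 0.2608 kg/m³.
(x−vt)²/(4Dt) = (-0.8412)²/(4 × 0.0968 × 6.32) = 0.2892; exp(−0.2892) = 0.7489.
C = 0.2608 × 0.7489 = 0.195 kg/m³.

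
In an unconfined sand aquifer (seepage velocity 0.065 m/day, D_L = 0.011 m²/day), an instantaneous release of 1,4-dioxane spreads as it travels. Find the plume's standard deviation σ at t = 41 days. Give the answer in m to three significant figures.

0.950 m

Dispersive spreading gives a Gaussian with σ² = 2Dt; advection only shifts the center.
σ = √(2 × 0.011 × 41) = 0.950 m.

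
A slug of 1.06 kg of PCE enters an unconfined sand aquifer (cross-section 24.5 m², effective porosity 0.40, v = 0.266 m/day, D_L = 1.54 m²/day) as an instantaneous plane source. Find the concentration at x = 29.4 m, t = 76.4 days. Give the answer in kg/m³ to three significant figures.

0.00236 kg/m³

For an instantaneous plane source, C(x,t) = M/(n_e·A·√(4πDt)) · exp(−(x−vt)²/(4Dt)), with n_e·A the pore (flow) area.
Plume center vt = 0.266 × 76.4 = 20.3224 m, so the well at 29.4 m is 9.0776 m downgradient of the peak.
√(4πDt) = 38.45 m, giving peak height M/(n_e·A·√(4πDt)) = 1.06/(0.40 × 24.5 × 38.45) = 0.002813 kg/m³.
(x−vt)²/(4Dt) = (9.0776)²/(4 × 1.54 × 76.4) = 0.1751; exp(−0.1751) = 0.8394.
C = 0.002813 × 0.8394 = 0.00236 kg/m³.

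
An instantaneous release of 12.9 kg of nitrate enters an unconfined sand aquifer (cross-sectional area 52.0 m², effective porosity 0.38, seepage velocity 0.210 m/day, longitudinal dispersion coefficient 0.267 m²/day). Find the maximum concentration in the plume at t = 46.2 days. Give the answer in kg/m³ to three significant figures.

The peak of an instantaneous 1D plume sits at x = vt; there the Gaussian factor is 1 and C_max = M/(n_e·A·√(4πDt)), where n_e·A is the pore area the mass is dissolved in.
√(4πDt) = √(4π × 0.267 × 46.2) = 12.45 m, so C_max = 12.9/(0.38 × 52.0 × 12.45) = 0.0524 kg/m³.

0.0524 kg/m³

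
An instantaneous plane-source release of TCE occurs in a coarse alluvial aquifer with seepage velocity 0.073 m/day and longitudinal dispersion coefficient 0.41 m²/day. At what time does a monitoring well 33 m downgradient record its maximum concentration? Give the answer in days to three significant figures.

For the 1D instantaneous-source solution, setting ∂C/∂t = 0 at fixed x gives v²t² + 2Dt − x² = 0, so t = (√(D² + v²x²) − D)/v².
√(D² + v²x²) = √(0.41² + 0.073² × 33²) = 2.444; v² = 0.005329.
t = (2.444 − 0.41)/0.005329 = 382 days (vs. the pure-advection estimate x/v = 452 d).

382 days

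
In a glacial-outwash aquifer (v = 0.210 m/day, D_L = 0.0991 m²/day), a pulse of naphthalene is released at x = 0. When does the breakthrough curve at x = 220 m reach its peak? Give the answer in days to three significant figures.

For the 1D instantaneous-source solution, setting ∂C/∂t = 0 at fixed x gives v²t² + 2Dt − x² = 0, so t = (√(D² + v²x²) − D)/v².
√(D² + v²x²) = √(0.0991² + 0.210² × 220²) = 46.20; v² = 0.0441.
t = (46.20 − 0.0991)/0.0441 = 1050 days (vs. the pure-advection estimate x/v = 1050 d).

1050 days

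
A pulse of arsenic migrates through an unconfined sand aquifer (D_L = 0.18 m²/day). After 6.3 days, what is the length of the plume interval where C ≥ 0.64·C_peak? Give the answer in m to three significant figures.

2.85 m

The plume is Gaussian with σ = √(2Dt) = √(2 × 0.18 × 6.3) = 1.506 m.
C/C_peak = exp(−Δx²/(2σ²)) = 0.64 ⇒ Δx = σ·√(−2 ln 0.64) = 1.506 × 0.9448 = 1.423 m.
Width = 2Δx = 2.85 m.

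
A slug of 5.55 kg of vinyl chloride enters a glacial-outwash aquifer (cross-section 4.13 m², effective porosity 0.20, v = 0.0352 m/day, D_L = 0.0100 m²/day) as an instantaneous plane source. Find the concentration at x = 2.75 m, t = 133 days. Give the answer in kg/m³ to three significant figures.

0.815 kg/m³

For an instantaneous plane source, C(x,t) = M/(n_e·A·√(4πDt)) · exp(−(x−vt)²/(4Dt)), with n_e·A the pore (flow) area.
Plume center vt = 0.0352 × 133 = 4.6816 m, so the well at 2.75 m is 1.9316 m upgradient of the peak.
√(4πDt) = 4.088 m, giving peak height M/(n_e·A·√(4πDt)) = 5.55/(0.20 × 4.13 × 4.088) = 1.644 kg/m³.
(x−vt)²/(4Dt) = (-1.9316)²/(4 × 0.0100 × 133) = 0.7013; exp(−0.7013) = 0.4959.
C = 1.644 × 0.4959 = 0.815 kg/m³.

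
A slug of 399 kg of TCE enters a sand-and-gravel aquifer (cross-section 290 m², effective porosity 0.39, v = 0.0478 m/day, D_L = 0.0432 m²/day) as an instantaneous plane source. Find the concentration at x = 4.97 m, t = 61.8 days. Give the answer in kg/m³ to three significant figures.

0.416 kg/m³

For an instantaneous plane source, C(x,t) = M/(n_e·A·√(4πDt)) · exp(−(x−vt)²/(4Dt)), with n_e·A the pore (flow) area.
Plume center vt = 0.0478 × 61.8 = 2.95404 m, so the well at 4.97 m is 2.01596 m downgradient of the peak.
√(4πDt) = 5.792 m, giving peak height M/(n_e·A·√(4πDt)) = 399/(0.39 × 290 × 5.792) = 0.6091 kg/m³.
(x−vt)²/(4Dt) = (2.01596)²/(4 × 0.0432 × 61.8) = 0.3806; exp(−0.3806) = 0.6835.
C = 0.6091 × 0.6835 = 0.416 kg/m³.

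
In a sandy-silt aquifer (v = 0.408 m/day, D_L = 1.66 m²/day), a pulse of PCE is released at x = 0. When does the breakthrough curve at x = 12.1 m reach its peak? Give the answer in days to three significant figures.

For the 1D instantaneous-source solution, setting ∂C/∂t = 0 at fixed x gives v²t² + 2Dt − x² = 0, so t = (√(D² + v²x²) − D)/v².
√(D² + v²x²) = √(1.66² + 0.408² × 12.1²) = 5.208; v² = 0.166464.
t = (5.208 − 1.66)/0.166464 = 21.3 days (vs. the pure-advection estimate x/v = 29.7 d).

21.3 days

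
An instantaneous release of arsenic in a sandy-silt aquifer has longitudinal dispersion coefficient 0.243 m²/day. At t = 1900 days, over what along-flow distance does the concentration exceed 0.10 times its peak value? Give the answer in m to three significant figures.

The plume is Gaussian with σ = √(2Dt) = √(2 × 0.243 × 1900) = 30.39 m.
C/C_peak = exp(−Δx²/(2σ²)) = 0.10 ⇒ Δx = σ·√(−2 ln 0.10) = 30.39 × 2.146 = 65.22 m.
Width = 2Δx = 130 m.

130 m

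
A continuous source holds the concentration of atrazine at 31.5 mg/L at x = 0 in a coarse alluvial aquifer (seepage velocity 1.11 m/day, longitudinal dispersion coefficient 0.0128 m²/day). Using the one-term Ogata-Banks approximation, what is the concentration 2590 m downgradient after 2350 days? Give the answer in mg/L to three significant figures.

31.2 mg/L

For a continuous step input, C/C₀ ≈ ½·erfc((x−vt)/(2√(Dt))).
vt = 1.11 × 2350 = 2608.5 m and 2√(Dt) = 2√(0.0128 × 2350) = 10.97 m.
Argument (x−vt)/(2√(Dt)) = (2590 − 2608.5)/10.97 = -1.686; ½·erfc(-1.686) = 0.9914.
C = 31.5 × 0.9914 = 31.2 mg/L.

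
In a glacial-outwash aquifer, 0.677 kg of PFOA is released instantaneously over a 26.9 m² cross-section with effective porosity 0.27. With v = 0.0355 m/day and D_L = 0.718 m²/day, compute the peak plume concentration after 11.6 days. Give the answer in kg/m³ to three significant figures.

0.00911 kg/m³

The peak of an instantaneous 1D plume sits at x = vt; there the Gaussian factor is 1 and C_max = M/(n_e·A·√(4πDt)), where n_e·A is the pore area the mass is dissolved in.
√(4πDt) = √(4π × 0.718 × 11.6) = 10.23 m, so C_max = 0.677/(0.27 × 26.9 × 10.23) = 0.00911 kg/m³.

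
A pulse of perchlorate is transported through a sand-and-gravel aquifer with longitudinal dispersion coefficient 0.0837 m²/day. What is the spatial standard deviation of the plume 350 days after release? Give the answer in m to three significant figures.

Dispersive spreading gives a Gaussian with σ² = 2Dt; advection only shifts the center.
σ = √(2 × 0.0837 × 350) = 7.65 m.

7.65 m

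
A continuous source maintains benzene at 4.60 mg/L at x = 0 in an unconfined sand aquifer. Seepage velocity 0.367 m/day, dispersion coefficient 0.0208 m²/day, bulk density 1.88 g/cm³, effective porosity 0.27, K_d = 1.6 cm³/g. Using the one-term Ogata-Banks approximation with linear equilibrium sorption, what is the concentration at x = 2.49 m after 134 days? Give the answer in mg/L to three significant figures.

Retardation factor R = 1 + ρ_b·K_d/n = 1 + 1.88 × 1.6/0.27 = 12.14.
Sorption retards both mechanisms: v_R = v/R = 0.03023 m/day, D_R = D/R = 0.001713 m²/day.
v_R·t = 0.03023 × 134 = 4.05082 m; 2√(D_R t) = 0.9582 m; argument = (2.49 − 4.05082)/0.9582 = -1.629.
C = C₀ × ½·erfc(-1.629) = 4.60 × 0.9894 = 4.55 mg/L.

4.55 mg/L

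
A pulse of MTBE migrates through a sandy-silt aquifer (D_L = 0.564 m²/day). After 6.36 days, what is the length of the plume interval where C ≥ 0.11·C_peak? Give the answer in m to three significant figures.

11.3 m

The plume is Gaussian with σ = √(2Dt) = √(2 × 0.564 × 6.36) = 2.678 m.
C/C_peak = exp(−Δx²/(2σ²)) = 0.11 ⇒ Δx = σ·√(−2 ln 0.11) = 2.678 × 2.101 = 5.626 m.
Width = 2Δx = 11.3 m.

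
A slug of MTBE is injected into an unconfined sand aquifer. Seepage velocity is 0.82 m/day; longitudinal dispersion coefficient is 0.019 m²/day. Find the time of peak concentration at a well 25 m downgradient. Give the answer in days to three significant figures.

30.5 days

For the 1D instantaneous-source solution, setting ∂C/∂t = 0 at fixed x gives v²t² + 2Dt − x² = 0, so t = (√(D² + v²x²) − D)/v².
√(D² + v²x²) = √(0.019² + 0.82² × 25²) = 20.50; v² = 0.6724.
t = (20.50 − 0.019)/0.6724 = 30.5 days (vs. the pure-advection estimate x/v = 30.5 d).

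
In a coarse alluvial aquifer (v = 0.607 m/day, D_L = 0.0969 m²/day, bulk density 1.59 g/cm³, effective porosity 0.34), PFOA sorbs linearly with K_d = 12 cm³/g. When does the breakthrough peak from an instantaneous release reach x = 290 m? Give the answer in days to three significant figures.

Retardation factor R = 1 + ρ_b·K_d/n = 1 + 1.59 × 12/0.34 = 57.12.
Sorption retards both mechanisms: v_R = v/R = 0.01063 m/day, D_R = D/R = 0.001696 m²/day.
Peak time from v_R²t² + 2D_R t − x² = 0: t = (√(D_R² + v_R²x²) − D_R)/v_R².
√(D_R² + v_R²x²) = √(0.001696² + 0.01063² × 290²) = 3.083; v_R² = 0.0001130.
t = (3.083 − 0.001696)/0.0001130 = 27300 days.

27300 days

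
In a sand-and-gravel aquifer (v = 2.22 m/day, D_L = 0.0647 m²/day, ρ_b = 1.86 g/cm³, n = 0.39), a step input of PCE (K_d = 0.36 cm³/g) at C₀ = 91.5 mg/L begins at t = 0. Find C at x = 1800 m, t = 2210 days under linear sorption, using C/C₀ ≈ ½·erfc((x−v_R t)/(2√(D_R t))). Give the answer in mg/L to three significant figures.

65.3 mg/L

Retardation factor R = 1 + ρ_b·K_d/n = 1 + 1.86 × 0.36/0.39 = 2.717.
Sorption retards both mechanisms: v_R = v/R = 0.8171 m/day, D_R = D/R = 0.02381 m²/day.
v_R·t = 0.8171 × 2210 = 1805.791 m; 2√(D_R t) = 14.51 m; argument = (1800 − 1805.791)/14.51 = -0.3991.
C = C₀ × ½·erfc(-0.3991) = 91.5 × 0.7138 = 65.3 mg/L.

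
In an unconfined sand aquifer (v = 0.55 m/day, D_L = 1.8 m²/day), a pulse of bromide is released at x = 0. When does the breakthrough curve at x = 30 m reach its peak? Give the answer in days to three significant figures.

48.9 days

For the 1D instantaneous-source solution, setting ∂C/∂t = 0 at fixed x gives v²t² + 2Dt − x² = 0, so t = (√(D² + v²x²) − D)/v².
√(D² + v²x²) = √(1.8² + 0.55² × 30²) = 16.60; v² = 0.3025.
t = (16.60 − 1.8)/0.3025 = 48.9 days (vs. the pure-advection estimate x/v = 54.5 d).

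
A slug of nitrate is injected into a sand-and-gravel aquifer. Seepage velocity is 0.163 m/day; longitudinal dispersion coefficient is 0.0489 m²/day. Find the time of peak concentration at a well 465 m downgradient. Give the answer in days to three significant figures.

2850 days

For the 1D instantaneous-source solution, setting ∂C/∂t = 0 at fixed x gives v²t² + 2Dt − x² = 0, so t = (√(D² + v²x²) − D)/v².
√(D² + v²x²) = √(0.0489² + 0.163² × 465²) = 75.80; v² = 0.026569.
t = (75.80 − 0.0489)/0.026569 = 2850 days (vs. the pure-advection estimate x/v = 2850 d).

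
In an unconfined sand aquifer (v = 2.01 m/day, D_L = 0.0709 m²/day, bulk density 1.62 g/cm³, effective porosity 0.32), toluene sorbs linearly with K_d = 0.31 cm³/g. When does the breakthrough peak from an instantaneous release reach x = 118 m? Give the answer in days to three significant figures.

Retardation factor R = 1 + ρ_b·K_d/n = 1 + 1.62 × 0.31/0.32 = 2.569.
Sorption retards both mechanisms: v_R = v/R = 0.7824 m/day, D_R = D/R = 0.02760 m²/day.
Peak time from v_R²t² + 2D_R t − x² = 0: t = (√(D_R² + v_R²x²) − D_R)/v_R².
√(D_R² + v_R²x²) = √(0.02760² + 0.7824² × 118²) = 92.32; v_R² = 0.6121.
t = (92.32 − 0.02760)/0.6121 = 151 days.

151 days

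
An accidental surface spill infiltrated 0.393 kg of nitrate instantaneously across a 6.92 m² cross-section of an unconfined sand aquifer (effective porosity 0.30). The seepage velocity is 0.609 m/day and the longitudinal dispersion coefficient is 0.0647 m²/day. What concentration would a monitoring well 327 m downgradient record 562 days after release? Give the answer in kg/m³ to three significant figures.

For an instantaneous plane source, C(x,t) = M/(n_e·A·√(4πDt)) · exp(−(x−vt)²/(4Dt)), with n_e·A the pore (flow) area.
Plume center vt = 0.609 × 562 = 342.258 m, so the well at 327 m is 15.258 m upgradient of the peak.
√(4πDt) = 21.38 m, giving peak height M/(n_e·A·√(4πDt)) = 0.393/(0.30 × 6.92 × 21.38) = 0.008854 kg/m³.
(x−vt)²/(4Dt) = (-15.258)²/(4 × 0.0647 × 562) = 1.601; exp(−1.601) = 0.2017.
C = 0.008854 × 0.2017 = 0.00179 kg/m³.

0.00179 kg/m³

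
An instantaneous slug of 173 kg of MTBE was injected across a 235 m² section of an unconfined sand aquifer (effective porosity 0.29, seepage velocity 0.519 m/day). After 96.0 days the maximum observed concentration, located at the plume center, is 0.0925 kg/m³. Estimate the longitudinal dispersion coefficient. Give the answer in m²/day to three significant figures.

At the plume center C_max = M/(n_e·A·√(4πDt)), so D = M²/(4πt·(n_e·A·C_max)²).
n_e·A·C_max = 0.29 × 235 × 0.0925 = 6.304 kg/m.
D = 173²/(4π × 96.0 × 6.304²) = 0.624 m²/day.

0.624 m²/day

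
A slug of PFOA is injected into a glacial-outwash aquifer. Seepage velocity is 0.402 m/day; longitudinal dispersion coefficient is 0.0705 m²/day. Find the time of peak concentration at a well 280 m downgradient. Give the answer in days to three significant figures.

696 days

For the 1D instantaneous-source solution, setting ∂C/∂t = 0 at fixed x gives v²t² + 2Dt − x² = 0, so t = (√(D² + v²x²) − D)/v².
√(D² + v²x²) = √(0.0705² + 0.402² × 280²) = 112.6; v² = 0.161604.
t = (112.6 − 0.0705)/0.161604 = 696 days (vs. the pure-advection estimate x/v = 697 d).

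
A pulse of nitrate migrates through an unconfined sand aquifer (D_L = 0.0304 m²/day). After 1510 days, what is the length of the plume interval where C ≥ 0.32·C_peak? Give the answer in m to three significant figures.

28.9 m

The plume is Gaussian with σ = √(2Dt) = √(2 × 0.0304 × 1510) = 9.582 m.
C/C_peak = exp(−Δx²/(2σ²)) = 0.32 ⇒ Δx = σ·√(−2 ln 0.32) = 9.582 × 1.510 = 14.47 m.
Width = 2Δx = 28.9 m.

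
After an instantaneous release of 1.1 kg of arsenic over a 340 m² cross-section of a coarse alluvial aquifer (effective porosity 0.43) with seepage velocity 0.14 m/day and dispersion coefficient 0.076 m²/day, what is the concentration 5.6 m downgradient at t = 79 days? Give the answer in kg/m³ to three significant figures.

For an instantaneous plane source, C(x,t) = M/(n_e·A·√(4πDt)) · exp(−(x−vt)²/(4Dt)), with n_e·A the pore (flow) area.
Plume center vt = 0.14 × 79 = 11.06 m, so the well at 5.6 m is 5.46 m upgradient of the peak.
√(4πDt) = 8.686 m, giving peak height M/(n_e·A·√(4πDt)) = 1.1/(0.43 × 340 × 8.686) = 0.0008662 kg/m³.
(x−vt)²/(4Dt) = (-5.46)²/(4 × 0.076 × 79) = 1.241; exp(−1.241) = 0.2891.
C = 0.0008662 × 0.2891 = 0.000250 kg/m³.

0.000250 kg/m³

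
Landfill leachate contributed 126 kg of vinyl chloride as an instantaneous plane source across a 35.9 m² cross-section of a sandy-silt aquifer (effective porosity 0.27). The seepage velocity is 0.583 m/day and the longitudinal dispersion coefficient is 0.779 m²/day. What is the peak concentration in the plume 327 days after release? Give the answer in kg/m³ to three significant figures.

The peak of an instantaneous 1D plume sits at x = vt; there the Gaussian factor is 1 and C_max = M/(n_e·A·√(4πDt)), where n_e·A is the pore area the mass is dissolved in.
√(4πDt) = √(4π × 0.779 × 327) = 56.58 m, so C_max = 126/(0.27 × 35.9 × 56.58) = 0.230 kg/m³.

0.230 kg/m³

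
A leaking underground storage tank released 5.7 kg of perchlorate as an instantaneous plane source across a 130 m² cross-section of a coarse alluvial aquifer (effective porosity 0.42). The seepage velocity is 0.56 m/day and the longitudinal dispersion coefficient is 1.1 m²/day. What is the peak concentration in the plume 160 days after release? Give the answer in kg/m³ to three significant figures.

0.00222 kg/m³

The peak of an instantaneous 1D plume sits at x = vt; there the Gaussian factor is 1 and C_max = M/(n_e·A·√(4πDt)), where n_e·A is the pore area the mass is dissolved in.
√(4πDt) = √(4π × 1.1 × 160) = 47.03 m, so C_max = 5.7/(0.42 × 130 × 47.03) = 0.00222 kg/m³.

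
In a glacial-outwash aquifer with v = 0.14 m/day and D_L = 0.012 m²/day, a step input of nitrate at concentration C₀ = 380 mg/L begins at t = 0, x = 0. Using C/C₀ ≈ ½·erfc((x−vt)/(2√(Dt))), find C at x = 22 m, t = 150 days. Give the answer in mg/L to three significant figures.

For a continuous step input, C/C₀ ≈ ½·erfc((x−vt)/(2√(Dt))).
vt = 0.14 × 150 = 21 m and 2√(Dt) = 2√(0.012 × 150) = 2.683 m.
Argument (x−vt)/(2√(Dt)) = (22 − 21)/2.683 = 0.3727; ½·erfc(0.3727) = 0.2991.
C = 380 × 0.2991 = 114 mg/L.

114 mg/L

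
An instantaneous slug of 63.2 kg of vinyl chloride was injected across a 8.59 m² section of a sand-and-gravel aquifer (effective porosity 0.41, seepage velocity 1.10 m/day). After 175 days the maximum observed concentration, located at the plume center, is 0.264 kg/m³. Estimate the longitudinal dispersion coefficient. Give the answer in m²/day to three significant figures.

At the plume center C_max = M/(n_e·A·√(4πDt)), so D = M²/(4πt·(n_e·A·C_max)²).
n_e·A·C_max = 0.41 × 8.59 × 0.264 = 0.9298 kg/m.
D = 63.2²/(4π × 175 × 0.9298²) = 2.10 m²/day.

2.10 m²/day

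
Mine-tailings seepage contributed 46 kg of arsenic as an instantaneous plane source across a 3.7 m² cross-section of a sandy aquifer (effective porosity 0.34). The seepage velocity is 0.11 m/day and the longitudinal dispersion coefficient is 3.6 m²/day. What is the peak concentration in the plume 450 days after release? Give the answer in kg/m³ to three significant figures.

0.256 kg/m³

The peak of an instantaneous 1D plume sits at x = vt; there the Gaussian factor is 1 and C_max = M/(n_e·A·√(4πDt)), where n_e·A is the pore area the mass is dissolved in.
√(4πDt) = √(4π × 3.6 × 450) = 142.7 m, so C_max = 46/(0.34 × 3.7 × 142.7) = 0.256 kg/m³.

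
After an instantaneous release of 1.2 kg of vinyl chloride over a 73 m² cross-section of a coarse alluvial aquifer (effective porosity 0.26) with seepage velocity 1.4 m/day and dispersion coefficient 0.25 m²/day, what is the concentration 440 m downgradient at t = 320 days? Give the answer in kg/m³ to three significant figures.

0.00163 kg/m³

For an instantaneous plane source, C(x,t) = M/(n_e·A·√(4πDt)) · exp(−(x−vt)²/(4Dt)), with n_e·A the pore (flow) area.
Plume center vt = 1.4 × 320 = 448 m, so the well at 440 m is 8 m upgradient of the peak.
√(4πDt) = 31.71 m, giving peak height M/(n_e·A·√(4πDt)) = 1.2/(0.26 × 73 × 31.71) = 0.001994 kg/m³.
(x−vt)²/(4Dt) = (-8)²/(4 × 0.25 × 320) = 0.2000; exp(−0.2000) = 0.8187.
C = 0.001994 × 0.8187 = 0.00163 kg/m³.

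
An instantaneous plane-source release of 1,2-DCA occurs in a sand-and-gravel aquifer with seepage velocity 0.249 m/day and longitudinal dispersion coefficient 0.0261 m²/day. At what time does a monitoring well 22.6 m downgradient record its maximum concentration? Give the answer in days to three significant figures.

For the 1D instantaneous-source solution, setting ∂C/∂t = 0 at fixed x gives v²t² + 2Dt − x² = 0, so t = (√(D² + v²x²) − D)/v².
√(D² + v²x²) = √(0.0261² + 0.249² × 22.6²) = 5.627; v² = 0.062001.
t = (5.627 − 0.0261)/0.062001 = 90.3 days (vs. the pure-advection estimate x/v = 90.8 d).

90.3 days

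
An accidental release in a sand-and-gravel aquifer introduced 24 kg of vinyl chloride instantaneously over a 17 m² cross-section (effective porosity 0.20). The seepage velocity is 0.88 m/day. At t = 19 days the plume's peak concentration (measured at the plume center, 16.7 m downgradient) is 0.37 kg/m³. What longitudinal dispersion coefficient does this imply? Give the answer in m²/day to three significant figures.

At the plume center C_max = M/(n_e·A·√(4πDt)), so D = M²/(4πt·(n_e·A·C_max)²).
n_e·A·C_max = 0.20 × 17 × 0.37 = 1.258 kg/m.
D = 24²/(4π × 19 × 1.258²) = 1.52 m²/day.

1.52 m²/day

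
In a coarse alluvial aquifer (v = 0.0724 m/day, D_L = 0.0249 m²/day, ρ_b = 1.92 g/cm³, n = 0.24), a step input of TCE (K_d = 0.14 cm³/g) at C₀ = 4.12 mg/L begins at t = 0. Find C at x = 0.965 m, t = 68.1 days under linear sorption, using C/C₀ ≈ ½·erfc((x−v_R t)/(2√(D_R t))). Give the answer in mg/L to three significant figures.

3.54 mg/L

Retardation factor R = 1 + ρ_b·K_d/n = 1 + 1.92 × 0.14/0.24 = 2.120.
Sorption retards both mechanisms: v_R = v/R = 0.03415 m/day, D_R = D/R = 0.01175 m²/day.
v_R·t = 0.03415 × 68.1 = 2.325615 m; 2√(D_R t) = 1.789 m; argument = (0.965 − 2.325615)/1.789 = -0.7605.
C = C₀ × ½·erfc(-0.7605) = 4.12 × 0.8589 = 3.54 mg/L.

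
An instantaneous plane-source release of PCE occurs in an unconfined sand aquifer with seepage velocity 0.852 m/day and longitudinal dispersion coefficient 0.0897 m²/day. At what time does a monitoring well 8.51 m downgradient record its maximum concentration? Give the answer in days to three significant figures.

9.87 days

For the 1D instantaneous-source solution, setting ∂C/∂t = 0 at fixed x gives v²t² + 2Dt − x² = 0, so t = (√(D² + v²x²) − D)/v².
√(D² + v²x²) = √(0.0897² + 0.852² × 8.51²) = 7.251; v² = 0.725904.
t = (7.251 − 0.0897)/0.725904 = 9.87 days (vs. the pure-advection estimate x/v = 9.99 d).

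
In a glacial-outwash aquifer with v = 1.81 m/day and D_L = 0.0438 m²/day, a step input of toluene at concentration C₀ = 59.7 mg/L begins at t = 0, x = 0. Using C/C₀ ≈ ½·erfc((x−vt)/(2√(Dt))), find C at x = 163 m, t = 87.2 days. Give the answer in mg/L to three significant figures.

1.84 mg/L

For a continuous step input, C/C₀ ≈ ½·erfc((x−vt)/(2√(Dt))).
vt = 1.81 × 87.2 = 157.832 m and 2√(Dt) = 2√(0.0438 × 87.2) = 3.909 m.
Argument (x−vt)/(2√(Dt)) = (163 − 157.832)/3.909 = 1.322; ½·erfc(1.322) = 0.03077.
C = 59.7 × 0.03077 = 1.84 mg/L.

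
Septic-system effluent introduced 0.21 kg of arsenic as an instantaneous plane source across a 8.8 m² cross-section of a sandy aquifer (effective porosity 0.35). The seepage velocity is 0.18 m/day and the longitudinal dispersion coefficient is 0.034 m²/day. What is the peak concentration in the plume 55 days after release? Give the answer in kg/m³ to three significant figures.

0.0141 kg/m³

The peak of an instantaneous 1D plume sits at x = vt; there the Gaussian factor is 1 and C_max = M/(n_e·A·√(4πDt)), where n_e·A is the pore area the mass is dissolved in.
√(4πDt) = √(4π × 0.034 × 55) = 4.848 m, so C_max = 0.21/(0.35 × 8.8 × 4.848) = 0.0141 kg/m³.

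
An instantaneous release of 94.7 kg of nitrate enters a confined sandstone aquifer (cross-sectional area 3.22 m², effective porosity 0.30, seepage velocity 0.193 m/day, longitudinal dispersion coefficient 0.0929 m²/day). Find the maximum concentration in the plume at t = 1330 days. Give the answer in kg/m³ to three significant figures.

2.49 kg/m³

The peak of an instantaneous 1D plume sits at x = vt; there the Gaussian factor is 1 and C_max = M/(n_e·A·√(4πDt)), where n_e·A is the pore area the mass is dissolved in.
√(4πDt) = √(4π × 0.0929 × 1330) = 39.40 m, so C_max = 94.7/(0.30 × 3.22 × 39.40) = 2.49 kg/m³.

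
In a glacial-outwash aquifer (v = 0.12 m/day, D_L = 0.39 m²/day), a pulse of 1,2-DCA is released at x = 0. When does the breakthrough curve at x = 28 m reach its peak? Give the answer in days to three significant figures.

For the 1D instantaneous-source solution, setting ∂C/∂t = 0 at fixed x gives v²t² + 2Dt − x² = 0, so t = (√(D² + v²x²) − D)/v².
√(D² + v²x²) = √(0.39² + 0.12² × 28²) = 3.383; v² = 0.0144.
t = (3.383 − 0.39)/0.0144 = 208 days (vs. the pure-advection estimate x/v = 233 d).

208 days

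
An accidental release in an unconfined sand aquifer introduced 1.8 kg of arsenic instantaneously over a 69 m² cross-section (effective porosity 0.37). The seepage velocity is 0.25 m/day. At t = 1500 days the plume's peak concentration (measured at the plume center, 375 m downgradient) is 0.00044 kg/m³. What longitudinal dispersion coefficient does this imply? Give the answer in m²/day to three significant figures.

1.36 m²/day

At the plume center C_max = M/(n_e·A·√(4πDt)), so D = M²/(4πt·(n_e·A·C_max)²).
n_e·A·C_max = 0.37 × 69 × 0.00044 = 0.01123 kg/m.
D = 1.8²/(4π × 1500 × 0.01123²) = 1.36 m²/day.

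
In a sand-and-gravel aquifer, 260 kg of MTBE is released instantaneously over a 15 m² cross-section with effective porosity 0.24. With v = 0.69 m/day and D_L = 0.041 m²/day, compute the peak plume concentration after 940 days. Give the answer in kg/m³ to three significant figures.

The peak of an instantaneous 1D plume sits at x = vt; there the Gaussian factor is 1 and C_max = M/(n_e·A·√(4πDt)), where n_e·A is the pore area the mass is dissolved in.
√(4πDt) = √(4π × 0.041 × 940) = 22.01 m, so C_max = 260/(0.24 × 15 × 22.01) = 3.28 kg/m³.

3.28 kg/m³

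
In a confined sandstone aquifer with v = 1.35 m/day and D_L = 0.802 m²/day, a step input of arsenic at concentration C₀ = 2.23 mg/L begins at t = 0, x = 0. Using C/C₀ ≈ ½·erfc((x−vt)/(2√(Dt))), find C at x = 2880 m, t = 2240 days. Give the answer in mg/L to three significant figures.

For a continuous step input, C/C₀ ≈ ½·erfc((x−vt)/(2√(Dt))).
vt = 1.35 × 2240 = 3024 m and 2√(Dt) = 2√(0.802 × 2240) = 84.77 m.
Argument (x−vt)/(2√(Dt)) = (2880 − 3024)/84.77 = -1.699; ½·erfc(-1.699) = 0.9919.
C = 2.23 × 0.9919 = 2.21 mg/L.

2.21 mg/L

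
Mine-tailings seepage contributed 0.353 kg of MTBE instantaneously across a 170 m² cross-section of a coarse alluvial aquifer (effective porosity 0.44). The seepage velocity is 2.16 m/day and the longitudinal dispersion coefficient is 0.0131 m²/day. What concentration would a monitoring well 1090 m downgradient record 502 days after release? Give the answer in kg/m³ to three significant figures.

0.000152 kg/m³

For an instantaneous plane source, C(x,t) = M/(n_e·A·√(4πDt)) · exp(−(x−vt)²/(4Dt)), with n_e·A the pore (flow) area.
Plume center vt = 2.16 × 502 = 1084.32 m, so the well at 1090 m is 5.68 m downgradient of the peak.
√(4πDt) = 9.091 m, giving peak height M/(n_e·A·√(4πDt)) = 0.353/(0.44 × 170 × 9.091) = 0.0005191 kg/m³.
(x−vt)²/(4Dt) = (5.68)²/(4 × 0.0131 × 502) = 1.226; exp(−1.226) = 0.2935.
C = 0.0005191 × 0.2935 = 0.000152 kg/m³.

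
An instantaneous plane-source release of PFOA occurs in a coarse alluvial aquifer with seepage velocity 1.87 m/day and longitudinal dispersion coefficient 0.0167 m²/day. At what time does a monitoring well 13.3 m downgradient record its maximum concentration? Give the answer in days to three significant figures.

7.11 days

For the 1D instantaneous-source solution, setting ∂C/∂t = 0 at fixed x gives v²t² + 2Dt − x² = 0, so t = (√(D² + v²x²) − D)/v².
√(D² + v²x²) = √(0.0167² + 1.87² × 13.3²) = 24.87; v² = 3.4969.
t = (24.87 − 0.0167)/3.4969 = 7.11 days (vs. the pure-advection estimate x/v = 7.11 d).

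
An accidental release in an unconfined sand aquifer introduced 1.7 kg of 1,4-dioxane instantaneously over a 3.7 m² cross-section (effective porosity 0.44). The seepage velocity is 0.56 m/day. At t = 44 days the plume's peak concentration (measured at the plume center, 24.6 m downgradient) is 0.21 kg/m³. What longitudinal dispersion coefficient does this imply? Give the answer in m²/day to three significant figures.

0.0447 m²/day

At the plume center C_max = M/(n_e·A·√(4πDt)), so D = M²/(4πt·(n_e·A·C_max)²).
n_e·A·C_max = 0.44 × 3.7 × 0.21 = 0.3419 kg/m.
D = 1.7²/(4π × 44 × 0.3419²) = 0.0447 m²/day.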